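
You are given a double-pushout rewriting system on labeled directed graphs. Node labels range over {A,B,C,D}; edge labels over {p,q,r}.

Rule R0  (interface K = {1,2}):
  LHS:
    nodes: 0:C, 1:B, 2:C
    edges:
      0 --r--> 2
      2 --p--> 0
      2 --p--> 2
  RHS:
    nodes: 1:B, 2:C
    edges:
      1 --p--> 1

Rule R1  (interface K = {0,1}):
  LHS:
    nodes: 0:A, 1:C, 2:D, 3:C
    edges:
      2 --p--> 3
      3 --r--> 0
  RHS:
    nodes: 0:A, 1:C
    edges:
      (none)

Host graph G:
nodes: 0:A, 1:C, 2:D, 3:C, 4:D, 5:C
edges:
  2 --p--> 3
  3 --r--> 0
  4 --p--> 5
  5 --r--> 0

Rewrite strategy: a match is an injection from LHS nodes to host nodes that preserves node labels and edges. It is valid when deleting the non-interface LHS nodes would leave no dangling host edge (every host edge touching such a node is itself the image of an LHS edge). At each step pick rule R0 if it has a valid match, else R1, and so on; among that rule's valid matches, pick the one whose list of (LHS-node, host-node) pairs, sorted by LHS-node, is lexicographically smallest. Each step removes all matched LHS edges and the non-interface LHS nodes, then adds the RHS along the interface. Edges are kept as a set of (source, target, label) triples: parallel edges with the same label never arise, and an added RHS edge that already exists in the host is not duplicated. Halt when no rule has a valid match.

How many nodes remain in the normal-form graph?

start.  V:6 E:4  edges: 2-p->3 3-r->0 4-p->5 5-r->0
1. fire R1 via {0↦0, 1↦1, 2↦2, 3↦3}  →  V:4 E:2  edges: 4-p->5 5-r->0
2. fire R1 via {0↦0, 1↦1, 2↦4, 3↦5}  →  V:2 E:0  edges: ∅
normal form: no rule applies after step 2
NF nodes: {0:A, 1:C}

Answer: 2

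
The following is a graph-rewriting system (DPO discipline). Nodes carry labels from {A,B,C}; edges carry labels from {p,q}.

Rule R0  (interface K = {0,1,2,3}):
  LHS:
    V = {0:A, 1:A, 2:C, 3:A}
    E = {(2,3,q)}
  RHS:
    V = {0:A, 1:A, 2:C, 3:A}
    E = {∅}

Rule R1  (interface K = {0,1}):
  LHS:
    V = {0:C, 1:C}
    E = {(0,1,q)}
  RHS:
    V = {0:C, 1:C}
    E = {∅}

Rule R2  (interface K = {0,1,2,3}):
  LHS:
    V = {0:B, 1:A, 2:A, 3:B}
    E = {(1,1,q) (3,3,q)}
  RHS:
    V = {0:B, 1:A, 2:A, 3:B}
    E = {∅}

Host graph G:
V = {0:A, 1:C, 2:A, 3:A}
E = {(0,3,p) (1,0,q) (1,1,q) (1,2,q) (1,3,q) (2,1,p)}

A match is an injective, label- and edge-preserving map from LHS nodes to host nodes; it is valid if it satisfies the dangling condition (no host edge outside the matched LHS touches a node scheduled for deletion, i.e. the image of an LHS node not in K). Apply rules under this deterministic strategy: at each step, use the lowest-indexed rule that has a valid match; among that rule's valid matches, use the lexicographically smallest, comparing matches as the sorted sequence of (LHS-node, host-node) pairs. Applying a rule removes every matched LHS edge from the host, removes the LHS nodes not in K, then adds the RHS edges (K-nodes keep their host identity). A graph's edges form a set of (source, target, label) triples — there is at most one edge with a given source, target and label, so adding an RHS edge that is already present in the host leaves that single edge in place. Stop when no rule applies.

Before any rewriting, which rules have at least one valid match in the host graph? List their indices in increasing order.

Answer: [R0]

Rewrite trace:
R0: 6 valid matches — {0↦0, 1↦2, 2↦1, 3↦3}, {0↦0, 1↦3, 2↦1, 3↦2}, {0↦2, 1↦0, 2↦1, 3↦3} (+3 more)
R1: no valid match — LHS pattern not found
R2: no valid match — LHS pattern not found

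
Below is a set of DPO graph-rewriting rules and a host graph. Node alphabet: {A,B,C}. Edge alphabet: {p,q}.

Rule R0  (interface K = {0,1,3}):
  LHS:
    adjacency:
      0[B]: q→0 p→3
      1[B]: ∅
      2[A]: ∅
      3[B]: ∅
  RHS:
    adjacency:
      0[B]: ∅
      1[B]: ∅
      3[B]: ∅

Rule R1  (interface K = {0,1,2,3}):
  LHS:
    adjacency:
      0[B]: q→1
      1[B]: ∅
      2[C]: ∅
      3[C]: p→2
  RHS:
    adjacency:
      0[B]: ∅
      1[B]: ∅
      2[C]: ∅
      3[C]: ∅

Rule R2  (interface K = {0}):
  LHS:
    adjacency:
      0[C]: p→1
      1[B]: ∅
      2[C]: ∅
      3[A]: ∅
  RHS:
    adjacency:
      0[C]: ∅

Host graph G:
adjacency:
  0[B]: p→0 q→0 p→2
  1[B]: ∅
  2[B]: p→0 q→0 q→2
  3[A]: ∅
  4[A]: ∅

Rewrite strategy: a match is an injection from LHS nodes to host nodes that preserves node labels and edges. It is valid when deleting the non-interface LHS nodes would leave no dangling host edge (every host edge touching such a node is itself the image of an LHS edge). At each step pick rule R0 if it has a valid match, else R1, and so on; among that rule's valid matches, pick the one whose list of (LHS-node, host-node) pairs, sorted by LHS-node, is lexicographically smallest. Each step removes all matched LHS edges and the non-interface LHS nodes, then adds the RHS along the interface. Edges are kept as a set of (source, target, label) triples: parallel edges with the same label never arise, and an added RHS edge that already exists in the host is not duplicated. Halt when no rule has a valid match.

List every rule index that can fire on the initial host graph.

Answer: [R0]

Derivation:
R0: 4 valid matches — {0↦0, 1↦1, 2↦3, 3↦2}, {0↦0, 1↦1, 2↦4, 3↦2}, {0↦2, 1↦1, 2↦3, 3↦0} (+1 more)
R1: no valid match — LHS pattern not found
R2: no valid match — LHS pattern not found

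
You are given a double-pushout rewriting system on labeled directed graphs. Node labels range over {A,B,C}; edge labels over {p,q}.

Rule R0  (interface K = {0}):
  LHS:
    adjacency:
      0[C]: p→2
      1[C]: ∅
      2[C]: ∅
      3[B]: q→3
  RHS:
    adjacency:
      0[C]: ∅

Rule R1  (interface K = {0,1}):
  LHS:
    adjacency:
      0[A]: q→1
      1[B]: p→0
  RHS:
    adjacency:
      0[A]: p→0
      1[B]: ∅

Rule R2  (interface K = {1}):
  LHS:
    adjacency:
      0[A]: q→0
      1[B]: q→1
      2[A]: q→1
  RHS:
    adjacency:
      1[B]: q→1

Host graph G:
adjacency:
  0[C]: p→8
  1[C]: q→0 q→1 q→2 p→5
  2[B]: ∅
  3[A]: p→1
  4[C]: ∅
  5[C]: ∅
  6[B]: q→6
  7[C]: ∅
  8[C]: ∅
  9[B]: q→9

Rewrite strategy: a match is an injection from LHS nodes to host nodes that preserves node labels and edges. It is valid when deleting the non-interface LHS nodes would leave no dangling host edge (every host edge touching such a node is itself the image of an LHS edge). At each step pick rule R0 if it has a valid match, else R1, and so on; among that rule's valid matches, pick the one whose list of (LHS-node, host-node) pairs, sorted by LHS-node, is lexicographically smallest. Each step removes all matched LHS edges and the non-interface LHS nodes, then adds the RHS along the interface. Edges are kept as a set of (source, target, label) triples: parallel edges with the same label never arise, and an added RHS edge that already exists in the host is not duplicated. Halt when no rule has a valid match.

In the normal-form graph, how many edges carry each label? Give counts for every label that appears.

Answer: p:1 q:3

Derivation:
initial: |V|=10 |E|=8  E = 0-p->8 1-q->0 1-q->1 1-q->2 1-p->5 3-p->1 6-q->6 9-q->9
step 1: apply R0 at {0↦0, 1↦4, 2↦8, 3↦6}  → |V|=7 |E|=6  E = 1-q->0 1-q->1 1-q->2 1-p->5 3-p->1 9-q->9
step 2: apply R0 at {0↦1, 1↦7, 2↦5, 3↦9}  → |V|=4 |E|=4  E = 1-q->0 1-q->1 1-q->2 3-p->1
final graph: no rule applies after step 2
NF edges: [(1, 0, 'q'), (1, 1, 'q'), (1, 2, 'q'), (3, 1, 'p')]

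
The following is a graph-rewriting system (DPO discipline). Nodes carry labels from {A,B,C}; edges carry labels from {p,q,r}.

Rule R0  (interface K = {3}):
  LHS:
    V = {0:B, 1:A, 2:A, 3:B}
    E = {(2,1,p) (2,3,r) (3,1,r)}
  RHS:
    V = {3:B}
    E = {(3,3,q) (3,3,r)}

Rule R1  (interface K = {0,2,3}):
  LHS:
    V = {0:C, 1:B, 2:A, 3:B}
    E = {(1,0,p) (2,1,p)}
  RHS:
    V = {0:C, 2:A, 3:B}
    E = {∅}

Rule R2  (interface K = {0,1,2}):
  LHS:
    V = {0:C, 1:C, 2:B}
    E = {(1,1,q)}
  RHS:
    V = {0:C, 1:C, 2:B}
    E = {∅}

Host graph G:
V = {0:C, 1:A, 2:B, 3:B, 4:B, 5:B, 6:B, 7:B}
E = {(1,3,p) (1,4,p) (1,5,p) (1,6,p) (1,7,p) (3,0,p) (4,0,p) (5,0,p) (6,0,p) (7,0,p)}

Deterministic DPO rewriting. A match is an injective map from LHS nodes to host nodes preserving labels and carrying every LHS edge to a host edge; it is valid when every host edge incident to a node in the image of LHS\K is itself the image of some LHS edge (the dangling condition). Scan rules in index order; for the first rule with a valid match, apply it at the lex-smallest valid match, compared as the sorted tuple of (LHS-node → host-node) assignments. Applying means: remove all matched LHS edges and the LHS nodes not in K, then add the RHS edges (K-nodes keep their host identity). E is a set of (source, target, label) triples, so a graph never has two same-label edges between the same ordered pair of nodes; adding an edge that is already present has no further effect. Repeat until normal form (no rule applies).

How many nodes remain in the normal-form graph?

Answer: 3

Rewrite trace:
initial: |V|=8 |E|=10  E = 1-p->3 1-p->4 1-p->5 1-p->6 1-p->7 3-p->0 4-p->0 5-p->0 6-p->0 7-p->0
step 1: apply R1 at {0↦0, 1↦3, 2↦1, 3↦2}  → |V|=7 |E|=8  E = 1-p->4 1-p->5 1-p->6 1-p->7 4-p->0 5-p->0 6-p->0 7-p->0
step 2: apply R1 at {0↦0, 1↦4, 2↦1, 3↦2}  → |V|=6 |E|=6  E = 1-p->5 1-p->6 1-p->7 5-p->0 6-p->0 7-p->0
step 3: apply R1 at {0↦0, 1↦5, 2↦1, 3↦2}  → |V|=5 |E|=4  E = 1-p->6 1-p->7 6-p->0 7-p->0
step 4: apply R1 at {0↦0, 1↦6, 2↦1, 3↦2}  → |V|=4 |E|=2  E = 1-p->7 7-p->0
step 5: apply R1 at {0↦0, 1↦7, 2↦1, 3↦2}  → |V|=3 |E|=0  E = ∅
normal form: no rule applies after step 5
NF nodes: {0:C, 1:A, 2:B}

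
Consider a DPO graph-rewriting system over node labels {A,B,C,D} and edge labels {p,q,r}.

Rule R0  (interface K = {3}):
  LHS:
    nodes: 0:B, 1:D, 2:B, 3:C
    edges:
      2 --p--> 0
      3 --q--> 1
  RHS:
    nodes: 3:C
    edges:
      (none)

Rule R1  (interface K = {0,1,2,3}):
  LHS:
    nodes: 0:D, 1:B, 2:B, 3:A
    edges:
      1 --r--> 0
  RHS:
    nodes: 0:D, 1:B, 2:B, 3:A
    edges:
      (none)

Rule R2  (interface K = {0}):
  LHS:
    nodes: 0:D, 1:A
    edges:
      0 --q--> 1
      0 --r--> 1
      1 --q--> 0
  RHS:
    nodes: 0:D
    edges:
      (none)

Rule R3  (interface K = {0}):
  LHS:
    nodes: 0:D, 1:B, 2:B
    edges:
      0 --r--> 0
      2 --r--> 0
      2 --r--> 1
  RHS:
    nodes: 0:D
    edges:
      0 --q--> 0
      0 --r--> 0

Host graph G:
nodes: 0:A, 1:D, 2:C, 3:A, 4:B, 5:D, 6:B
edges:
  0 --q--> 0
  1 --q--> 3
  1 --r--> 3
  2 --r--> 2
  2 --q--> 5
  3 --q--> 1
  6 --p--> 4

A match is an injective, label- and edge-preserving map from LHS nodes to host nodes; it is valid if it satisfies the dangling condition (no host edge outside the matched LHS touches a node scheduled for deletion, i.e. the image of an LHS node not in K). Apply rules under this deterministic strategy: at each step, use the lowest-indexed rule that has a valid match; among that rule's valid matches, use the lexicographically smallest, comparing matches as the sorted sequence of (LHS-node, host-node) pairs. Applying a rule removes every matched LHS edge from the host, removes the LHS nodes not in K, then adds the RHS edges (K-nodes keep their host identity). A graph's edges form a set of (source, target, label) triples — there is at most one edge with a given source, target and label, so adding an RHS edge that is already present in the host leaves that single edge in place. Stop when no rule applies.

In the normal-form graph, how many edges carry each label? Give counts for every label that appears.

initial: |V|=7 |E|=7  E = 0-q->0 1-q->3 1-r->3 2-r->2 2-q->5 3-q->1 6-p->4
step 1: apply R0 at {0↦4, 1↦5, 2↦6, 3↦2}  → |V|=4 |E|=5  E = 0-q->0 1-q->3 1-r->3 2-r->2 3-q->1
step 2: apply R2 at {0↦1, 1↦3}  → |V|=3 |E|=2  E = 0-q->0 2-r->2
halt: no rule applies after step 2
NF edges: [(0, 0, 'q'), (2, 2, 'r')]

Answer: q:1 r:1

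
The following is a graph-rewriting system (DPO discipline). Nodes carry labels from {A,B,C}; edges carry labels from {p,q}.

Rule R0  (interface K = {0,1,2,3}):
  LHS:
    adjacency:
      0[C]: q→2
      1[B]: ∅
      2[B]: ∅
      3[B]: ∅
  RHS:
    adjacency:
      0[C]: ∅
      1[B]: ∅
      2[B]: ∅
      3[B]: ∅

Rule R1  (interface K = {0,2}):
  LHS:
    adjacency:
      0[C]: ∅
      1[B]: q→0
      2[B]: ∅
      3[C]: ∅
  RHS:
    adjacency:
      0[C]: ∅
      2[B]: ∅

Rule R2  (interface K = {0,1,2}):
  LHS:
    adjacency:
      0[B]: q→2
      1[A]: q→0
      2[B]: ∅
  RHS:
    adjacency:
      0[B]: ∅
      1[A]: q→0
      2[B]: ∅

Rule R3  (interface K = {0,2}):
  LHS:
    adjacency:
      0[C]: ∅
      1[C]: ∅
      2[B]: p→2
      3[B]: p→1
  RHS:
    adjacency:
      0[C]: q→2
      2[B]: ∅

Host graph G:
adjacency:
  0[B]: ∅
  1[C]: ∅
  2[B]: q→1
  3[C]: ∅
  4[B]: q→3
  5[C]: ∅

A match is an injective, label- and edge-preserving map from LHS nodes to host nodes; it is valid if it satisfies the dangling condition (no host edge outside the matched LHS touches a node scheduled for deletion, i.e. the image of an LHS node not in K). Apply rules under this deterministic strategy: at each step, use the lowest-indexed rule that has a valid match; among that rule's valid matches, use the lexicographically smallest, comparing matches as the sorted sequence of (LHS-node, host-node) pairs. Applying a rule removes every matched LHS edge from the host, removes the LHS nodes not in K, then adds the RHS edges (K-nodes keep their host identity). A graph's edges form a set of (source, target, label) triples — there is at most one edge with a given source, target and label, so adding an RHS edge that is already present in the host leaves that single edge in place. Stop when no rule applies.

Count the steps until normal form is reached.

initial: |V|=6 |E|=2  E = 2-q->1 4-q->3
step 1: apply R1 at {0↦1, 1↦2, 2↦0, 3↦5}  → |V|=4 |E|=1  E = 4-q->3
step 2: apply R1 at {0↦3, 1↦4, 2↦0, 3↦1}  → |V|=2 |E|=0  E = ∅
halt: no rule applies after step 2

Answer: 2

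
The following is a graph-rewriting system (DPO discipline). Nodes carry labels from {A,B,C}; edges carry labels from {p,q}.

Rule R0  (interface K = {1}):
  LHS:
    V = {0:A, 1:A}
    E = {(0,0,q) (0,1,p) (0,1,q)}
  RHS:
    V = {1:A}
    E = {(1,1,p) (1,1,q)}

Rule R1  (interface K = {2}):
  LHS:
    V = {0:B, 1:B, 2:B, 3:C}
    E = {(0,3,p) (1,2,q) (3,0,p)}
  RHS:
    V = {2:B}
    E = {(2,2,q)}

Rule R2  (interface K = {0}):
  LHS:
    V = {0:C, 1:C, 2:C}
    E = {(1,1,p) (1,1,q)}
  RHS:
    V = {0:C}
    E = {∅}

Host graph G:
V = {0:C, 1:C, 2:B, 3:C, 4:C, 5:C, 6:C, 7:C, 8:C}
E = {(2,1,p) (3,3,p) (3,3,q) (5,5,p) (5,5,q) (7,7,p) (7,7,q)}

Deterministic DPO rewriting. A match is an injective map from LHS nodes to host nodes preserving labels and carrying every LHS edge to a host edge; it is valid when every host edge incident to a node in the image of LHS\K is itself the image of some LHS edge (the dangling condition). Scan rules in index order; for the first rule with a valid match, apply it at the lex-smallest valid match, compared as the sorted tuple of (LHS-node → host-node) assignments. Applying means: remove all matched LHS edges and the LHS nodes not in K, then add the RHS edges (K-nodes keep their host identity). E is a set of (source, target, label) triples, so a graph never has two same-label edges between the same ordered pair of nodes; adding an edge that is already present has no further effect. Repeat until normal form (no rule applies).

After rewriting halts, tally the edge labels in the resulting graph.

Answer: p:1

Derivation:
start.  V:9 E:7  edges: 2-p->1 3-p->3 3-q->3 5-p->5 5-q->5 7-p->7 7-q->7
1. fire R2 via {0↦0, 1↦3, 2↦4}  →  V:7 E:5  edges: 2-p->1 5-p->5 5-q->5 7-p->7 7-q->7
2. fire R2 via {0↦0, 1↦5, 2↦6}  →  V:5 E:3  edges: 2-p->1 7-p->7 7-q->7
3. fire R2 via {0↦0, 1↦7, 2↦8}  →  V:3 E:1  edges: 2-p->1
normal form: no rule applies after step 3
NF edges: [(2, 1, 'p')]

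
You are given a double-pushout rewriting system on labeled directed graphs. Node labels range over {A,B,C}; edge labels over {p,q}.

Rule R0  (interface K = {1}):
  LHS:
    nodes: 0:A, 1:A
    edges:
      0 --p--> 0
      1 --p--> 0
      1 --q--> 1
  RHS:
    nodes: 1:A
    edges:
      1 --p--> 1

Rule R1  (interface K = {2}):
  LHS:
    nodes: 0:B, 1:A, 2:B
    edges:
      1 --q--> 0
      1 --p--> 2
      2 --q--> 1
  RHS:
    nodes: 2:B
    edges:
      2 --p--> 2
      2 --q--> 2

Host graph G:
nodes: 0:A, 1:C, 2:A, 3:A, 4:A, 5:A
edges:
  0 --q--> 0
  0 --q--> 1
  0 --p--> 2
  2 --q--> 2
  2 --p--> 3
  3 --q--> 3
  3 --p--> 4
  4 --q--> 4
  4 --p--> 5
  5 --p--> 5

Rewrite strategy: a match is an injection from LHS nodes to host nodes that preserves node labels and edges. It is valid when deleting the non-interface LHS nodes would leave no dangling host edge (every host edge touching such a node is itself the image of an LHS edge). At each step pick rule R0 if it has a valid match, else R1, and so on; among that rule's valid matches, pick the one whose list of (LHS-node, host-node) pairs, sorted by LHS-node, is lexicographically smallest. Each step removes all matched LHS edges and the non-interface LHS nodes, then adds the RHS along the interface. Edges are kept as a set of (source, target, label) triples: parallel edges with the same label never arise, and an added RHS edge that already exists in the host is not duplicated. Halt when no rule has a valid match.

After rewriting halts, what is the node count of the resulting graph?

initial: |V|=6 |E|=10  E = 0-q->0 0-q->1 0-p->2 2-q->2 2-p->3 3-q->3 3-p->4 4-q->4 4-p->5 5-p->5
step 1: apply R0 at {0↦5, 1↦4}  → |V|=5 |E|=8  E = 0-q->0 0-q->1 0-p->2 2-q->2 2-p->3 3-q->3 3-p->4 4-p->4
step 2: apply R0 at {0↦4, 1↦3}  → |V|=4 |E|=6  E = 0-q->0 0-q->1 0-p->2 2-q->2 2-p->3 3-p->3
step 3: apply R0 at {0↦3, 1↦2}  → |V|=3 |E|=4  E = 0-q->0 0-q->1 0-p->2 2-p->2
step 4: apply R0 at {0↦2, 1↦0}  → |V|=2 |E|=2  E = 0-p->0 0-q->1
final graph: no rule applies after step 4
NF nodes: {0:A, 1:C}

Answer: 2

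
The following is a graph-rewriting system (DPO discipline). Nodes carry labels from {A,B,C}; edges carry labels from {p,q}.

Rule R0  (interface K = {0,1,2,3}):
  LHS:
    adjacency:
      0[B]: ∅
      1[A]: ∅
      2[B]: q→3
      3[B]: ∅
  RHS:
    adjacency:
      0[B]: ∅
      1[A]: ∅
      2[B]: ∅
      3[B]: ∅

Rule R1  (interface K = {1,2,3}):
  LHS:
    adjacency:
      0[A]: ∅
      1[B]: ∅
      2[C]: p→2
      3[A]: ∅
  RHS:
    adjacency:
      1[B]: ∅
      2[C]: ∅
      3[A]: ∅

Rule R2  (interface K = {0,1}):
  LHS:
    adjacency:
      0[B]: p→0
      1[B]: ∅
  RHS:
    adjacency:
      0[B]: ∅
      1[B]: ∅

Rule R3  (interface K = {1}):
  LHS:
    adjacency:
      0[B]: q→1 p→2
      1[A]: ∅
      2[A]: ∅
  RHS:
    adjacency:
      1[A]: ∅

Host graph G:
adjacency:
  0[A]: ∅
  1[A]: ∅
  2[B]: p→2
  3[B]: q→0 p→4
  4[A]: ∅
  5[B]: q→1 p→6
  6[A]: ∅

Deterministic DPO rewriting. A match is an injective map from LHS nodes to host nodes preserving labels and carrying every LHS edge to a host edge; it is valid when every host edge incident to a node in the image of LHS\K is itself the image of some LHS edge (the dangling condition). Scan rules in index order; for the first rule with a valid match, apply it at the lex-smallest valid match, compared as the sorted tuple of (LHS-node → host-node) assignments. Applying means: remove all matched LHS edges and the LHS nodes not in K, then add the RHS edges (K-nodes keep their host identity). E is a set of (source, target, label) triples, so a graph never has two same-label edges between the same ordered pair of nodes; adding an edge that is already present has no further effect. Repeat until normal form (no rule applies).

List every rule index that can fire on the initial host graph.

Answer: [R2,R3]

Rewrite trace:
R0: no valid match — LHS pattern not found
R1: no valid match — LHS pattern not found
R2: 2 valid matches — {0↦2, 1↦3}, {0↦2, 1↦5}
R3: 2 valid matches — {0↦3, 1↦0, 2↦4}, {0↦5, 1↦1, 2↦6}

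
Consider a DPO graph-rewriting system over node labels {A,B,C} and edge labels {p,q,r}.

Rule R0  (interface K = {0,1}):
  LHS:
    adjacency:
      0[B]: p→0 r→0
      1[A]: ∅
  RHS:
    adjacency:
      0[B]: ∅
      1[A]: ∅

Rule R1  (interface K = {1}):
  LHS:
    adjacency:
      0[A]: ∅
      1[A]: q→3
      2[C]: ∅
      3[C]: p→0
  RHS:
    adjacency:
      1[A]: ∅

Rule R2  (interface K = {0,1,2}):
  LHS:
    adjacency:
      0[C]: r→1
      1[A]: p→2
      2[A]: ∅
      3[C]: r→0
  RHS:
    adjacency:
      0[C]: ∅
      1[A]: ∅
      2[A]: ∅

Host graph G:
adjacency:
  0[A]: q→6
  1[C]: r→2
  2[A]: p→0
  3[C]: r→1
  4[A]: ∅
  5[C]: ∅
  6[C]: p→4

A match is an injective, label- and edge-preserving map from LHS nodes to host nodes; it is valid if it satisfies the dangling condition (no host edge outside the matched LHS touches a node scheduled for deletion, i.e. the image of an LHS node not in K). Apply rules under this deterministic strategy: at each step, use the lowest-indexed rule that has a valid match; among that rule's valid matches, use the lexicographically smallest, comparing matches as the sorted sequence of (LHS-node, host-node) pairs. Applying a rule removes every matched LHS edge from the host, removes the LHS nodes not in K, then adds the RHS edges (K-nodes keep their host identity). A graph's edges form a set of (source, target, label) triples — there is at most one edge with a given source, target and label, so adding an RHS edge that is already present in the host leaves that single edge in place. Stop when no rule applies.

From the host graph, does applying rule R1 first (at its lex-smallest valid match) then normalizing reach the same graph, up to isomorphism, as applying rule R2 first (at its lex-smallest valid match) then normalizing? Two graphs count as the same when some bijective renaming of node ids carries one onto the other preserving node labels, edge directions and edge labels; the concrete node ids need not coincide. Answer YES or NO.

branch R1-first: apply at {0↦4, 1↦0, 2↦5, 3↦6} → |E|=3, then 1 more step(s) → NF |V|=3 |E|=0 V={0:A, 1:C, 2:A} E=∅
branch R2-first: apply at {0↦1, 1↦2, 2↦0, 3↦3} → |E|=2, then 1 more step(s) → NF |V|=3 |E|=0 V={0:A, 2:A, 5:C} E=∅
graphs isomorphic (equal up to label-preserving node renaming)

Answer: YES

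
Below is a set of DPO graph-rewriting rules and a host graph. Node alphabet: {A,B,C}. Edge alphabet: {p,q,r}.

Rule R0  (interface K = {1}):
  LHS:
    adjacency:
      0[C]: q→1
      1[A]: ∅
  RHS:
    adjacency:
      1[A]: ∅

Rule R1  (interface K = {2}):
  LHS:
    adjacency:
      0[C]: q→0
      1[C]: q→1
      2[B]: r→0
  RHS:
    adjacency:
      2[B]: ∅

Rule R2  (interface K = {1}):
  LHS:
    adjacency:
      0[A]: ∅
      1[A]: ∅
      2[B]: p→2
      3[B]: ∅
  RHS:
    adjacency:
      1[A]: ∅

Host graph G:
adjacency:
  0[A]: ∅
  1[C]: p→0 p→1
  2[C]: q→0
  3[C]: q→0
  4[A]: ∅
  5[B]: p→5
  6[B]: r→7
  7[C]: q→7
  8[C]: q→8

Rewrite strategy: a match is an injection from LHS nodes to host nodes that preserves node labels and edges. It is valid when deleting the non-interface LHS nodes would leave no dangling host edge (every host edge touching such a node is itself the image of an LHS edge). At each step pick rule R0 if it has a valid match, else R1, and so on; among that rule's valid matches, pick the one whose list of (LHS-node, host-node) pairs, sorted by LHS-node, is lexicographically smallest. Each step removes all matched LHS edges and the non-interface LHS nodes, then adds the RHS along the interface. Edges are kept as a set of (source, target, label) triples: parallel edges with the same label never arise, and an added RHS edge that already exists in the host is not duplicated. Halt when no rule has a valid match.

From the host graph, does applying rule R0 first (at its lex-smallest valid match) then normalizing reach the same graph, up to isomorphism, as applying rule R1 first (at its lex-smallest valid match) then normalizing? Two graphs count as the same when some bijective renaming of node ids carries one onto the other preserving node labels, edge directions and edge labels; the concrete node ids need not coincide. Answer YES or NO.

branch R0-first: apply at {0↦2, 1↦0} → |E|=7, then 3 more step(s) → NF |V|=2 |E|=2 V={0:A, 1:C} E=1-p->0 1-p->1
branch R1-first: apply at {0↦7, 1↦8, 2↦6} → |E|=5, then 3 more step(s) → NF |V|=2 |E|=2 V={0:A, 1:C} E=1-p->0 1-p->1
graphs isomorphic (equal up to label-preserving node renaming)

Answer: YES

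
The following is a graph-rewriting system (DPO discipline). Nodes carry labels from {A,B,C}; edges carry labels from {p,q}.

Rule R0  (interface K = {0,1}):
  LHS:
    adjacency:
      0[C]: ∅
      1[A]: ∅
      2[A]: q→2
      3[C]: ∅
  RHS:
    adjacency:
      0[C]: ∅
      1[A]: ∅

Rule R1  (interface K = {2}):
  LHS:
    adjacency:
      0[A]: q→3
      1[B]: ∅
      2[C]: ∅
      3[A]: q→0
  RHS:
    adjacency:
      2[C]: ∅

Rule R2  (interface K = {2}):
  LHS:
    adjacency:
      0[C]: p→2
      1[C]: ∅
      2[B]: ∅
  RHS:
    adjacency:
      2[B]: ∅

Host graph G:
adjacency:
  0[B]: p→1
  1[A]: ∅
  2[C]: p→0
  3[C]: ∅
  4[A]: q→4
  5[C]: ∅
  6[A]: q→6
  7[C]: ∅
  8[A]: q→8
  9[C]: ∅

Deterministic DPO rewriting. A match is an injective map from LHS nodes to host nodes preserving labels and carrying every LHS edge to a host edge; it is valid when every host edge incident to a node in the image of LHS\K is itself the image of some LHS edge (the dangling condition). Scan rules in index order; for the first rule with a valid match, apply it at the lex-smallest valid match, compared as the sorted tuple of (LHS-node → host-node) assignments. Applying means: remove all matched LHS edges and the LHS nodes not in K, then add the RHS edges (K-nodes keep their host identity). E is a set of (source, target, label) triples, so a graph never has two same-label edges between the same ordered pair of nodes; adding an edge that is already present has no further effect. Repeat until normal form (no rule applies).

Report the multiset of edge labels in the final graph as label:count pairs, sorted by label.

Answer: p:1

Rewrite trace:
start.  V:10 E:5  edges: 0-p->1 2-p->0 4-q->4 6-q->6 8-q->8
1. fire R0 via {0↦2, 1↦1, 2↦4, 3↦3}  →  V:8 E:4  edges: 0-p->1 2-p->0 6-q->6 8-q->8
2. fire R0 via {0↦2, 1↦1, 2↦6, 3↦5}  →  V:6 E:3  edges: 0-p->1 2-p->0 8-q->8
3. fire R0 via {0↦2, 1↦1, 2↦8, 3↦7}  →  V:4 E:2  edges: 0-p->1 2-p->0
4. fire R2 via {0↦2, 1↦9, 2↦0}  →  V:2 E:1  edges: 0-p->1
final graph: no rule applies after step 4
NF edges: [(0, 1, 'p')]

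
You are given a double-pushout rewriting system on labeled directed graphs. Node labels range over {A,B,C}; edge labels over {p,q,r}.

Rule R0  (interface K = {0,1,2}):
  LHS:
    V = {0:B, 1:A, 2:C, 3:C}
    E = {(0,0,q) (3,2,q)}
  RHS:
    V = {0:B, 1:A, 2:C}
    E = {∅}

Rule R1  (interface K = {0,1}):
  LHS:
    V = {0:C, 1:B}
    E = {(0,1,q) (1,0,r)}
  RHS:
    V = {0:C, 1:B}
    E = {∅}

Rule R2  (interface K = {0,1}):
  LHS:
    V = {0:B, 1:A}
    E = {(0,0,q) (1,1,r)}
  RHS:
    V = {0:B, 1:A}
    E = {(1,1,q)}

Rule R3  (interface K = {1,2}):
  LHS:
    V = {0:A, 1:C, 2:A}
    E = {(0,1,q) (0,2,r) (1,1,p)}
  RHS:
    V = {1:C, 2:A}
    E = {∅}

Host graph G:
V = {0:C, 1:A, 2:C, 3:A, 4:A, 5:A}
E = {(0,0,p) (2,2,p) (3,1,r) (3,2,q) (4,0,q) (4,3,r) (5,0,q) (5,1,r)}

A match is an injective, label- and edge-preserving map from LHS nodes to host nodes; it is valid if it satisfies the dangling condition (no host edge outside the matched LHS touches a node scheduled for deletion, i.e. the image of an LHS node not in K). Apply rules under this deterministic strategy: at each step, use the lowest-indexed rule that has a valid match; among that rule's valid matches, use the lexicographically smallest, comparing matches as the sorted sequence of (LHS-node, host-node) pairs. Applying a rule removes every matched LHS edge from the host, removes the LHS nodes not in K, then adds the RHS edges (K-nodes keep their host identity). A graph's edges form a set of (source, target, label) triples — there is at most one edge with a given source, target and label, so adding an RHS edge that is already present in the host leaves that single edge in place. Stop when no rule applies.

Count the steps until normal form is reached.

[0] host  ⇒  6 nodes, 8 edges  {0-p->0 2-p->2 3-r->1 3-q->2 4-q->0 4-r->3 5-q->0 5-r->1}
[1] R3 @ {0↦4, 1↦0, 2↦3}  ⇒  5 nodes, 5 edges  {2-p->2 3-r->1 3-q->2 5-q->0 5-r->1}
[2] R3 @ {0↦3, 1↦2, 2↦1}  ⇒  4 nodes, 2 edges  {5-q->0 5-r->1}
normal form: no rule applies after step 2

Answer: 2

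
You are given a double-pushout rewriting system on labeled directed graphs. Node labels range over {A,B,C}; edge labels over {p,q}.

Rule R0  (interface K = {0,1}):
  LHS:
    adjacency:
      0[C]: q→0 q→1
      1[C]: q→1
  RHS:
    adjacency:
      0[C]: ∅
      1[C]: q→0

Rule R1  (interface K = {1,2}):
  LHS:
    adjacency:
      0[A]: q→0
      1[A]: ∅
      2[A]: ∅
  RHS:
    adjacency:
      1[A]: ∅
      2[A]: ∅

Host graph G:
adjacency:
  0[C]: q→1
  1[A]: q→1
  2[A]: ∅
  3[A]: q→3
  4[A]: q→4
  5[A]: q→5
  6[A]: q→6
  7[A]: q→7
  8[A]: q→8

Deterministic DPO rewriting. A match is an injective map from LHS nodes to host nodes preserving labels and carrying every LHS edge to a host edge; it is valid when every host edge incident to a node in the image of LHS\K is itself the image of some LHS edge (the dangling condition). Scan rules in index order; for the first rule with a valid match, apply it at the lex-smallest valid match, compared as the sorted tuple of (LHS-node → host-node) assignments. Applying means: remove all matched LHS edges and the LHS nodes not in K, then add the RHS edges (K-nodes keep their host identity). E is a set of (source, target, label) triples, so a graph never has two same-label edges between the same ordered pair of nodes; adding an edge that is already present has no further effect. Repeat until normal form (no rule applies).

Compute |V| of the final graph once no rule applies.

initial: |V|=9 |E|=8  E = 0-q->1 1-q->1 3-q->3 4-q->4 5-q->5 6-q->6 7-q->7 8-q->8
step 1: apply R1 at {0↦3, 1↦1, 2↦2}  → |V|=8 |E|=7  E = 0-q->1 1-q->1 4-q->4 5-q->5 6-q->6 7-q->7 8-q->8
step 2: apply R1 at {0↦4, 1↦1, 2↦2}  → |V|=7 |E|=6  E = 0-q->1 1-q->1 5-q->5 6-q->6 7-q->7 8-q->8
step 3: apply R1 at {0↦5, 1↦1, 2↦2}  → |V|=6 |E|=5  E = 0-q->1 1-q->1 6-q->6 7-q->7 8-q->8
step 4: apply R1 at {0↦6, 1↦1, 2↦2}  → |V|=5 |E|=4  E = 0-q->1 1-q->1 7-q->7 8-q->8
step 5: apply R1 at {0↦7, 1↦1, 2↦2}  → |V|=4 |E|=3  E = 0-q->1 1-q->1 8-q->8
step 6: apply R1 at {0↦8, 1↦1, 2↦2}  → |V|=3 |E|=2  E = 0-q->1 1-q->1
halt: no rule applies after step 6
NF nodes: {0:C, 1:A, 2:A}

Answer: 3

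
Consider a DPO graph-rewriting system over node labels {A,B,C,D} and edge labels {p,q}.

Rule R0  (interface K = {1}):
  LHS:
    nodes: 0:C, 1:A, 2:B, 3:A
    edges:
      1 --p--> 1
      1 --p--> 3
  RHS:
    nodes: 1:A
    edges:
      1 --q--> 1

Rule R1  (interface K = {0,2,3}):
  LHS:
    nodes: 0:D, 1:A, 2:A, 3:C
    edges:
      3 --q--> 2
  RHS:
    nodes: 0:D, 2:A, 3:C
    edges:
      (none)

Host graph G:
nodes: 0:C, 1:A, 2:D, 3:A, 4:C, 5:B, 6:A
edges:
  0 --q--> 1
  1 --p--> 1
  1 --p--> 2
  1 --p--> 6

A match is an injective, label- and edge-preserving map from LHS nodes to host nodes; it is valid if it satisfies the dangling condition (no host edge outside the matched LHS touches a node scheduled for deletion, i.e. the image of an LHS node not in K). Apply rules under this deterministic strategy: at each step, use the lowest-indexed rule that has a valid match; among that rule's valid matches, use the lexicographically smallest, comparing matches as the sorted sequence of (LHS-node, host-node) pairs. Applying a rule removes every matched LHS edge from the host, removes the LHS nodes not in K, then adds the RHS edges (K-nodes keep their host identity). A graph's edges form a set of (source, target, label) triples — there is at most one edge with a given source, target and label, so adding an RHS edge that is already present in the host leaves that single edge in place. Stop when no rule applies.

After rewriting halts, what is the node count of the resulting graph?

Answer: 3

Rewrite trace:
initial: |V|=7 |E|=4  E = 0-q->1 1-p->1 1-p->2 1-p->6
step 1: apply R0 at {0↦4, 1↦1, 2↦5, 3↦6}  → |V|=4 |E|=3  E = 0-q->1 1-q->1 1-p->2
step 2: apply R1 at {0↦2, 1↦3, 2↦1, 3↦0}  → |V|=3 |E|=2  E = 1-q->1 1-p->2
normal form: no rule applies after step 2
NF nodes: {0:C, 1:A, 2:D}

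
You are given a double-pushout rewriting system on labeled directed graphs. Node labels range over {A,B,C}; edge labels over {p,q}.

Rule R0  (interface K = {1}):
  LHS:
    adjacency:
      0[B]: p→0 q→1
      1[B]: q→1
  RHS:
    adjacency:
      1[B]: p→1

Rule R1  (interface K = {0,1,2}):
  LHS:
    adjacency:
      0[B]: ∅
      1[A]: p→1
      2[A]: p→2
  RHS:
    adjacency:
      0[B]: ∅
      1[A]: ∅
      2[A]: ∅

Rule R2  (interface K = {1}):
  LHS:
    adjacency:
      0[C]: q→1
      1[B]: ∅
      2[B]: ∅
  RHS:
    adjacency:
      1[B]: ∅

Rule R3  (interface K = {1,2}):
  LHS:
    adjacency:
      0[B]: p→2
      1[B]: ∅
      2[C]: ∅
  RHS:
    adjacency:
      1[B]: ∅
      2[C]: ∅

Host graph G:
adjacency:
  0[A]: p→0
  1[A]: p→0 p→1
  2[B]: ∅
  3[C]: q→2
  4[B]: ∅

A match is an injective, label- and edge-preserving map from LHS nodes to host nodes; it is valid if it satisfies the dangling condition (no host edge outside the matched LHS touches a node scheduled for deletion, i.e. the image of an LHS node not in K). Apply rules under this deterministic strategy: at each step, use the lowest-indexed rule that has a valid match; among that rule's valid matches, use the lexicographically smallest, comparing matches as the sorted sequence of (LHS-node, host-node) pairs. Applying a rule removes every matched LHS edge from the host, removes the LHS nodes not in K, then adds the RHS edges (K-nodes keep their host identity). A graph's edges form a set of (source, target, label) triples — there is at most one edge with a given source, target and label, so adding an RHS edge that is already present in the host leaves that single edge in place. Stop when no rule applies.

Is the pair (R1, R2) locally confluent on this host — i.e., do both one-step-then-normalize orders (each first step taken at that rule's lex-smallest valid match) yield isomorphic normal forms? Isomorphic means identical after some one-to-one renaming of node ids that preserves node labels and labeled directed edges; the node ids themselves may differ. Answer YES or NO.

branch R1-first: apply at {0↦2, 1↦0, 2↦1} → |E|=2, then 1 more step(s) → NF |V|=3 |E|=1 V={0:A, 1:A, 2:B} E=1-p->0
branch R2-first: apply at {0↦3, 1↦2, 2↦4} → |E|=3, then 1 more step(s) → NF |V|=3 |E|=1 V={0:A, 1:A, 2:B} E=1-p->0
graphs isomorphic (equal up to label-preserving node renaming)

Answer: YES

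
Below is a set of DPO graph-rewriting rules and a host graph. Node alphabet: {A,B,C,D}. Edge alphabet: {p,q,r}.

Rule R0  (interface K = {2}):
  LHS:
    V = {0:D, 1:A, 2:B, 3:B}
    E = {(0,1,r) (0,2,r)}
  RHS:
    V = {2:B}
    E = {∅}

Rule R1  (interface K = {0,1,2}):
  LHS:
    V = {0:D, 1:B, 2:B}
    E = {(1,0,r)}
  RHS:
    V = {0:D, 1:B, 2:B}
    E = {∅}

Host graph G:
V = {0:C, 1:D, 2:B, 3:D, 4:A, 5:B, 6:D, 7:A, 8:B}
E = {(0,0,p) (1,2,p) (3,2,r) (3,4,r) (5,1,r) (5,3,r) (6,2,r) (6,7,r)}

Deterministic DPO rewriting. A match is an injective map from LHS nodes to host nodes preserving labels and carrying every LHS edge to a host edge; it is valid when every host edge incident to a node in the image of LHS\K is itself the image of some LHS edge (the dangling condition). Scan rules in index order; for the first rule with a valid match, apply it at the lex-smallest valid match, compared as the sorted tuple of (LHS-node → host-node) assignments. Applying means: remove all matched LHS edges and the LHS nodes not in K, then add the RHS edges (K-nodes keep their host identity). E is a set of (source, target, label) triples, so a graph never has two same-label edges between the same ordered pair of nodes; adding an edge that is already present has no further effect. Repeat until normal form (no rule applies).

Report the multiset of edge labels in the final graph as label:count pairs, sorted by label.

start.  V:9 E:8  edges: 0-p->0 1-p->2 3-r->2 3-r->4 5-r->1 5-r->3 6-r->2 6-r->7
1. fire R0 via {0↦6, 1↦7, 2↦2, 3↦8}  →  V:6 E:6  edges: 0-p->0 1-p->2 3-r->2 3-r->4 5-r->1 5-r->3
2. fire R1 via {0↦1, 1↦5, 2↦2}  →  V:6 E:5  edges: 0-p->0 1-p->2 3-r->2 3-r->4 5-r->3
3. fire R1 via {0↦3, 1↦5, 2↦2}  →  V:6 E:4  edges: 0-p->0 1-p->2 3-r->2 3-r->4
4. fire R0 via {0↦3, 1↦4, 2↦2, 3↦5}  →  V:3 E:2  edges: 0-p->0 1-p->2
halt: no rule applies after step 4
NF edges: [(0, 0, 'p'), (1, 2, 'p')]

Answer: p:2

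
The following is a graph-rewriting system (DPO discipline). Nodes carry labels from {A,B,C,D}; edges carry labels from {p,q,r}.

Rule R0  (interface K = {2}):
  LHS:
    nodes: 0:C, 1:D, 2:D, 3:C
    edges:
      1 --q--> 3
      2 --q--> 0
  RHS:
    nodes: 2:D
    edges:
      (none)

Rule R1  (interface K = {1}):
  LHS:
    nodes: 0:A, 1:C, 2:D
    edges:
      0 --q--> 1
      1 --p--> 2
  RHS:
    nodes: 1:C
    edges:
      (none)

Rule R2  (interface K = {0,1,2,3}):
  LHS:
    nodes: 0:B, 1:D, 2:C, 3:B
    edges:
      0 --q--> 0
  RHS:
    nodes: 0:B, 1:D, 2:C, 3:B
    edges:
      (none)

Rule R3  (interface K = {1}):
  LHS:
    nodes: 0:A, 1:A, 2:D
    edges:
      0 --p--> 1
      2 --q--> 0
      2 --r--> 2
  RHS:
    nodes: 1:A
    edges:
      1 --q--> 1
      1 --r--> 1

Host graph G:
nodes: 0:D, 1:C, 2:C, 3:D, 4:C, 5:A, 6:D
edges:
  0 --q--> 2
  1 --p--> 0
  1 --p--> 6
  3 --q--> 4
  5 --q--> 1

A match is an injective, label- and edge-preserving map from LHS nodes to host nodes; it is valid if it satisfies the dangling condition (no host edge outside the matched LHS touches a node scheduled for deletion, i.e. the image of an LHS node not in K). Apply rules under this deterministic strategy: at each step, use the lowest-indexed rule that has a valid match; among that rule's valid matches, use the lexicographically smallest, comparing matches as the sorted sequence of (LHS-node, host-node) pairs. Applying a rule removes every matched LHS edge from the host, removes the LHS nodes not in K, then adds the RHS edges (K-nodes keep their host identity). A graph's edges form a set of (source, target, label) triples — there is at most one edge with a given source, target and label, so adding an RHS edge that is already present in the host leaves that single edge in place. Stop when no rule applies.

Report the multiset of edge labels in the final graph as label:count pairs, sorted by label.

start.  V:7 E:5  edges: 0-q->2 1-p->0 1-p->6 3-q->4 5-q->1
1. fire R0 via {0↦2, 1↦3, 2↦0, 3↦4}  →  V:4 E:3  edges: 1-p->0 1-p->6 5-q->1
2. fire R1 via {0↦5, 1↦1, 2↦0}  →  V:2 E:1  edges: 1-p->6
final graph: no rule applies after step 2
NF edges: [(1, 6, 'p')]

Answer: p:1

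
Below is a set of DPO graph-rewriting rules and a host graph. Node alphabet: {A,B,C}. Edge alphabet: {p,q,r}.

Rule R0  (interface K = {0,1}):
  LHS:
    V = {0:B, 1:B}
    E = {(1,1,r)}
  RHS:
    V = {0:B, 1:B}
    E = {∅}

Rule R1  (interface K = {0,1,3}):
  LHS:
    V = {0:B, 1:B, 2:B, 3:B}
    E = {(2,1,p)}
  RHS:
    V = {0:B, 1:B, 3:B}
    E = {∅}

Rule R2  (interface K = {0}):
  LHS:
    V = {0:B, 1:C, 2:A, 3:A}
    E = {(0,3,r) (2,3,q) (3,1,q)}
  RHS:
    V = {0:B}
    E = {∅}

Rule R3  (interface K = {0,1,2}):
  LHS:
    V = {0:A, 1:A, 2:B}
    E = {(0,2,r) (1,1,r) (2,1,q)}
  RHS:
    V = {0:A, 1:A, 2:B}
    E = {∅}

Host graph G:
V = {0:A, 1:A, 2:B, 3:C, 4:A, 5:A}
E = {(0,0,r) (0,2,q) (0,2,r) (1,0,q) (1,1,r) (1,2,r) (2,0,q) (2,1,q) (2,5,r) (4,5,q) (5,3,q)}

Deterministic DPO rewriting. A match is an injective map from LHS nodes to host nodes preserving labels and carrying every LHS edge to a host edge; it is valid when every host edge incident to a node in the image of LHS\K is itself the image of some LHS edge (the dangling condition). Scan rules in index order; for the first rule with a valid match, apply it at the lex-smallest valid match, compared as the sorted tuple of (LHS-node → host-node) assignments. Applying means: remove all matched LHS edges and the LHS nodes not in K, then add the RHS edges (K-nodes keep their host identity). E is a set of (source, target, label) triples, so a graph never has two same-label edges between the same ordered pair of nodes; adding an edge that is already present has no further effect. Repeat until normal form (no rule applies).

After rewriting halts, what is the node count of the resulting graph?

Answer: 3

Steps:
initial: |V|=6 |E|=11  E = 0-r->0 0-q->2 0-r->2 1-q->0 1-r->1 1-r->2 2-q->0 2-q->1 2-r->5 4-q->5 5-q->3
step 1: apply R2 at {0↦2, 1↦3, 2↦4, 3↦5}  → |V|=3 |E|=8  E = 0-r->0 0-q->2 0-r->2 1-q->0 1-r->1 1-r->2 2-q->0 2-q->1
step 2: apply R3 at {0↦0, 1↦1, 2↦2}  → |V|=3 |E|=5  E = 0-r->0 0-q->2 1-q->0 1-r->2 2-q->0
step 3: apply R3 at {0↦1, 1↦0, 2↦2}  → |V|=3 |E|=2  E = 0-q->2 1-q->0
final graph: no rule applies after step 3
NF nodes: {0:A, 1:A, 2:B}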